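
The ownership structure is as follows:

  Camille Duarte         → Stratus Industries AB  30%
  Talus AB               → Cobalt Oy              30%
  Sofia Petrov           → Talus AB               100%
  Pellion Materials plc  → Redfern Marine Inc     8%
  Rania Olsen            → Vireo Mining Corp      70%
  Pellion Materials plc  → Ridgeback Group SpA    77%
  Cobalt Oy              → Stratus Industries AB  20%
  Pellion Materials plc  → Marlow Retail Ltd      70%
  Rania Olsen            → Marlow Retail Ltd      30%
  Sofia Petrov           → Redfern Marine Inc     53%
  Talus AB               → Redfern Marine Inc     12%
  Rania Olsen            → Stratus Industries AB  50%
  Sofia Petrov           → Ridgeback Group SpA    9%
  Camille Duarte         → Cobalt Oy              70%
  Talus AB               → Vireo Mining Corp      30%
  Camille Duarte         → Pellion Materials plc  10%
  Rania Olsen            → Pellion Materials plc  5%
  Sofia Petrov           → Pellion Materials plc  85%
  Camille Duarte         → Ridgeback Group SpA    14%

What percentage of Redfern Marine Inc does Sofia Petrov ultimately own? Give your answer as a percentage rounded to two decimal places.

71.80%

Sofia reaches Redfern along 3 paths.
Via Talus: 100% × 12% = 12%.
Via Pellion: 85% × 8% = 6.8%.
Direct stake: 53% = 53%.
Total: 12% + 6.8% + 53% = 71.8%.
Rounded: 71.80%.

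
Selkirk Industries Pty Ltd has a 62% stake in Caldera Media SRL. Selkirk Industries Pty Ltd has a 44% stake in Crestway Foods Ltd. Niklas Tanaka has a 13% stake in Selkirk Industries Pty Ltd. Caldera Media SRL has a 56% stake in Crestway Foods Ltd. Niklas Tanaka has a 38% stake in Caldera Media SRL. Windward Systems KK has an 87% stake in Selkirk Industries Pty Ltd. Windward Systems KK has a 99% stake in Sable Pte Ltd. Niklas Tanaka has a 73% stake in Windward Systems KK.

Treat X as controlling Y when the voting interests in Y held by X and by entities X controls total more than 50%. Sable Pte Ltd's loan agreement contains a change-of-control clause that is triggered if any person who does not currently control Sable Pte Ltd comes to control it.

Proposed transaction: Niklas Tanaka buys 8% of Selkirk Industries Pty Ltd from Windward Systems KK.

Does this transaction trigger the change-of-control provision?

No

The purchase adds only to Niklas's holdings (Windward's stake shrinks), so Niklas is the only person who could newly come to control Sable.
Niklas holds 73% of Windward, so Niklas controls Windward.
Windward holds 99% of Sable, so Niklas controls Sable.
So Niklas already controls Sable before the transaction.
After the purchase, Niklas's direct stake in Selkirk rises to 13% + 8% = 21%, and Windward's stake falls to 79%.
Niklas controlled Sable already, so this is not a new person acquiring control; every other person's position is unchanged or reduced.
No new person acquires control, so the clause is not triggered.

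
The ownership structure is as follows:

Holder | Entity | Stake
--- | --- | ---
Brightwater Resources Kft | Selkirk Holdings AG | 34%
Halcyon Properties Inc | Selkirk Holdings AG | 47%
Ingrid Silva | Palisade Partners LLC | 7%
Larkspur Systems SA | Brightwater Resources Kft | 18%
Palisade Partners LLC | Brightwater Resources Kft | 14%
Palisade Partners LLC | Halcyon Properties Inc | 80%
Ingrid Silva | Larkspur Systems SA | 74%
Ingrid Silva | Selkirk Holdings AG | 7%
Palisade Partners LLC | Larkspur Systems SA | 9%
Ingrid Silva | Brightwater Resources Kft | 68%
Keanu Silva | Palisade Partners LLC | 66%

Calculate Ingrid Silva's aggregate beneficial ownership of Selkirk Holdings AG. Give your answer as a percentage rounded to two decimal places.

Ingrid reaches Selkirk along 6 paths.
Via Larkspur → Brightwater: 74% × 18% × 34% = 4.5288%.
Via Palisade → Larkspur → Brightwater: 7% × 9% × 18% × 34% = 0.038556%.
Via Palisade → Brightwater: 7% × 14% × 34% = 0.3332%.
Via Brightwater: 68% × 34% = 23.12%.
Via Palisade → Halcyon: 7% × 80% × 47% = 2.632%.
Direct stake: 7% = 7%.
Total: 4.5288% + 0.038556% + 0.3332% + 23.12% + 2.632% + 7% = 37.652556%.
Rounded: 37.65%.

37.65%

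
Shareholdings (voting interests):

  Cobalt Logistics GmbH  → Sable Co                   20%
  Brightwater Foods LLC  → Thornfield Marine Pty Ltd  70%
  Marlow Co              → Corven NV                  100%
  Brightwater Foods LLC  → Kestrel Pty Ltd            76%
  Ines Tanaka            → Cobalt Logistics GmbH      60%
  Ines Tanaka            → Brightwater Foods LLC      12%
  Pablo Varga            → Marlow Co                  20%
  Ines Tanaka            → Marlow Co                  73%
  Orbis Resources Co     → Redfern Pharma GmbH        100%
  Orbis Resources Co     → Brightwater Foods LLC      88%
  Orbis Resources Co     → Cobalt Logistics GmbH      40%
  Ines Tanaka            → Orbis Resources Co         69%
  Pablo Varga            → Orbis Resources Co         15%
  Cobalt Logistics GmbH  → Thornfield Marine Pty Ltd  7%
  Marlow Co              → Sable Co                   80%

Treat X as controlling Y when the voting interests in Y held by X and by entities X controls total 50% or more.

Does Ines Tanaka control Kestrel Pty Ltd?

Ines holds 69% of Orbis, so Ines controls Orbis.
Orbis and Ines together hold 88% + 12% = 100% of Brightwater, so Ines controls Brightwater.
Brightwater holds 76% of Kestrel, so Ines controls Kestrel.

Yes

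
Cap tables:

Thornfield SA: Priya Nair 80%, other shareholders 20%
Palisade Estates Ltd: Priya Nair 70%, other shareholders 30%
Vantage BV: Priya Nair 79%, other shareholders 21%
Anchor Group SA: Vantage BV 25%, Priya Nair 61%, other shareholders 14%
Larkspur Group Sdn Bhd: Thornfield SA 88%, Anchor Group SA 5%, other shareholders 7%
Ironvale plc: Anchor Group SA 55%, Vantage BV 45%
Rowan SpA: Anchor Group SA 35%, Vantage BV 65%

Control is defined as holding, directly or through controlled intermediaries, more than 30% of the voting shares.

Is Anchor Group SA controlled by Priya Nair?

Priya holds 79% of Vantage, so Priya controls Vantage.
Vantage and Priya together hold 25% + 61% = 86% of Anchor, so Priya controls Anchor.

Yes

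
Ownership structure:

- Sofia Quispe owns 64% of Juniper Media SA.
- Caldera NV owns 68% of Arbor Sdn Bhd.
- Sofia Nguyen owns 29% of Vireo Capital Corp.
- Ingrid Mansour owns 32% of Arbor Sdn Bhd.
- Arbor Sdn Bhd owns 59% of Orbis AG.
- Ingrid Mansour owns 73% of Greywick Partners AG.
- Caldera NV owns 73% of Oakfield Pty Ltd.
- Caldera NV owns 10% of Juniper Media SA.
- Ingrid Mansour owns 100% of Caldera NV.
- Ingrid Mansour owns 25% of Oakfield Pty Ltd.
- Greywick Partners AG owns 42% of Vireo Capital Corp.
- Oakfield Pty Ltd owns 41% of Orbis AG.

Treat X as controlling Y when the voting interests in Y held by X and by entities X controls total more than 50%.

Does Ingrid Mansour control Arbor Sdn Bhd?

Yes

Ingrid holds 100% of Caldera, so Ingrid controls Caldera.
Ingrid and Caldera together hold 32% + 68% = 100% of Arbor, so Ingrid controls Arbor.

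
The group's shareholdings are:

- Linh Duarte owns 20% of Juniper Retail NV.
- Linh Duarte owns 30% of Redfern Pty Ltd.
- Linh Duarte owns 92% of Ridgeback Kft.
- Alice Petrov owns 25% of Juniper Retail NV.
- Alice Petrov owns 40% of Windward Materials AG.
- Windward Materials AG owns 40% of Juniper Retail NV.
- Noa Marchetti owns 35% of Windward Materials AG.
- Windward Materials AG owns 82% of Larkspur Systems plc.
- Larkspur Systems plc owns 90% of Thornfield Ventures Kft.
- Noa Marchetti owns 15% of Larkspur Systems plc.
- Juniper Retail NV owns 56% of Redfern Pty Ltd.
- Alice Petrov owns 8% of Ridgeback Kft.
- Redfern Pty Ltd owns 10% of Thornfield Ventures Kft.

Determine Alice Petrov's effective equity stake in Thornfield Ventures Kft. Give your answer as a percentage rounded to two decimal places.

Alice reaches Thornfield along 3 paths.
Via Windward → Larkspur: 40% × 82% × 90% = 29.52%.
Via Windward → Juniper → Redfern: 40% × 40% × 56% × 10% = 0.896%.
Via Juniper → Redfern: 25% × 56% × 10% = 1.4%.
Total: 29.52% + 0.896% + 1.4% = 31.816%.
Rounded: 31.82%.

31.82%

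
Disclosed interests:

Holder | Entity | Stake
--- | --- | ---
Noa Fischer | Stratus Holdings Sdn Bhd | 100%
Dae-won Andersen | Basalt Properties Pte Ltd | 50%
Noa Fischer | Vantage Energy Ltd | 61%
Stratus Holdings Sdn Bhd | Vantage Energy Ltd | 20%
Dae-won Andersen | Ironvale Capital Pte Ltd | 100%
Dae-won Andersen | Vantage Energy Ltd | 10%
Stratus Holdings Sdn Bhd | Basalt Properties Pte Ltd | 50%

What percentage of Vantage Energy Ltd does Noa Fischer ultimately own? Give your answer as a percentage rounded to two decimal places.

Noa reaches Vantage along 2 paths.
Direct stake: 61% = 61%.
Via Stratus: 100% × 20% = 20%.
Total: 61% + 20% = 81%.
Rounded: 81.00%.

81.00%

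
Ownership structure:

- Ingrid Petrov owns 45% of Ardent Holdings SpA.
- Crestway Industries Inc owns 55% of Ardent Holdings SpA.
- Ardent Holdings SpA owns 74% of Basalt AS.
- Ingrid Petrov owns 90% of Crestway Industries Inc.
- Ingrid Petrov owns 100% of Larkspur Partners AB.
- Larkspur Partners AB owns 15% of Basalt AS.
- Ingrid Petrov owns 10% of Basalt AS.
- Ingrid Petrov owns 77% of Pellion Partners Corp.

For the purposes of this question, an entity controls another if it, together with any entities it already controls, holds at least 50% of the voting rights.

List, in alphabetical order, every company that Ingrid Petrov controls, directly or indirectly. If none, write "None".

Ingrid holds 77% of Pellion, so Ingrid controls Pellion.
Ingrid holds 90% of Crestway, so Ingrid controls Crestway.
Ingrid holds 100% of Larkspur, so Ingrid controls Larkspur.
Crestway and Ingrid together hold 55% + 45% = 100% of Ardent, so Ingrid controls Ardent.
Larkspur and Ardent and Ingrid together hold 15% + 74% + 10% = 99% of Basalt, so Ingrid controls Basalt.

Ardent Holdings SpA, Basalt AS, Crestway Industries Inc, Larkspur Partners AB, Pellion Partners Corp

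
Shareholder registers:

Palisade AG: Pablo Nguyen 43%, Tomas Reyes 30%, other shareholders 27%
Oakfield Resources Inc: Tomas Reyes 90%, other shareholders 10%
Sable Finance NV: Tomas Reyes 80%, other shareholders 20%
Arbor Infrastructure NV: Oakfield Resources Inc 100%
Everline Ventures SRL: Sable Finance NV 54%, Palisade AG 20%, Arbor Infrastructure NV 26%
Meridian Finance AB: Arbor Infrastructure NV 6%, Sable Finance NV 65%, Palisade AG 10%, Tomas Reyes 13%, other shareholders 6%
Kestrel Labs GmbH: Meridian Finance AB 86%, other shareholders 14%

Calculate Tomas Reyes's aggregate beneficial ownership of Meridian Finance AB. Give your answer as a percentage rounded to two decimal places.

73.40%

Tomas reaches Meridian along 4 paths.
Via Oakfield → Arbor: 90% × 100% × 6% = 5.4%.
Via Sable: 80% × 65% = 52%.
Via Palisade: 30% × 10% = 3%.
Direct stake: 13% = 13%.
Total: 5.4% + 52% + 3% + 13% = 73.4%.
Rounded: 73.40%.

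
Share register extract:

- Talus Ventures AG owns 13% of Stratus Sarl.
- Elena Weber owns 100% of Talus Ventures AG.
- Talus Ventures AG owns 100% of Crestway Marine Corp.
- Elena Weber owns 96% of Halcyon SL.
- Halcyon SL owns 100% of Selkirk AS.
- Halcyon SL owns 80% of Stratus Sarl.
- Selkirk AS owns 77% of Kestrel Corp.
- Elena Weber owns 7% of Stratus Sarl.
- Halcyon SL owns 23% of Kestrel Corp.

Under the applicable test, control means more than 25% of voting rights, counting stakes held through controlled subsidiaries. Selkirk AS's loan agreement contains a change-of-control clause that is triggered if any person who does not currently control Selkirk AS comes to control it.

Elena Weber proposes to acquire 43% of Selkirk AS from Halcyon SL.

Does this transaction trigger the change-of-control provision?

No

The purchase adds only to Elena's holdings (Halcyon's stake shrinks), so Elena is the only person who could newly come to control Selkirk.
Elena holds 96% of Halcyon, so Elena controls Halcyon.
Halcyon holds 100% of Selkirk, so Elena controls Selkirk.
So Elena already controls Selkirk before the transaction.
After the purchase, Elena holds 43% of Selkirk directly, and Halcyon's stake falls to 57%.
Elena controlled Selkirk already, so this is not a new person acquiring control; every other person's position is unchanged or reduced.
No new person acquires control, so the clause is not triggered.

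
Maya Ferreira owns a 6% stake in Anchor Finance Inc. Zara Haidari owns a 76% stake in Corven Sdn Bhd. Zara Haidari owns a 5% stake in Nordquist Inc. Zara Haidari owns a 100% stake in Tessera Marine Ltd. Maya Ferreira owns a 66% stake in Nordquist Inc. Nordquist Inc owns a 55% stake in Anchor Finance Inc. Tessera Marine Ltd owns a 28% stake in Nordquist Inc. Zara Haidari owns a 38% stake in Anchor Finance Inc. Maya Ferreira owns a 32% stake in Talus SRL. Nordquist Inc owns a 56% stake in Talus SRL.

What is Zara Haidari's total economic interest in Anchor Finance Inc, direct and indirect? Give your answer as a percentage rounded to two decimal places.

56.15%

Zara reaches Anchor along 3 paths.
Direct stake: 38% = 38%.
Via Tessera → Nordquist: 100% × 28% × 55% = 15.4%.
Via Nordquist: 5% × 55% = 2.75%.
Total: 38% + 15.4% + 2.75% = 56.15%.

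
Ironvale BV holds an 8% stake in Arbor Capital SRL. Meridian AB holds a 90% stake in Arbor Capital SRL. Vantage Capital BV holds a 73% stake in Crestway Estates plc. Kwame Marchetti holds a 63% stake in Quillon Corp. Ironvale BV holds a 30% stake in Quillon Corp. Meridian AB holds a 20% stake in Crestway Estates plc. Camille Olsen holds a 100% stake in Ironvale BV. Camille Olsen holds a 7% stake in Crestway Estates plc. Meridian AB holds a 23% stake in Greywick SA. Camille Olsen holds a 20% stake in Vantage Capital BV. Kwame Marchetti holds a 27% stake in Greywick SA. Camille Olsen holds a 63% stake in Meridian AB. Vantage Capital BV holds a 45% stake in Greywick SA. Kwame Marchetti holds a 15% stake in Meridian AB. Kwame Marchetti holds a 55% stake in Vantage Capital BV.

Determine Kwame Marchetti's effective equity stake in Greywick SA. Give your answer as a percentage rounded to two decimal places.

Kwame reaches Greywick along 3 paths.
Via Vantage: 55% × 45% = 24.75%.
Direct stake: 27% = 27%.
Via Meridian: 15% × 23% = 3.45%.
Total: 24.75% + 27% + 3.45% = 55.2%.
Rounded: 55.20%.

55.20%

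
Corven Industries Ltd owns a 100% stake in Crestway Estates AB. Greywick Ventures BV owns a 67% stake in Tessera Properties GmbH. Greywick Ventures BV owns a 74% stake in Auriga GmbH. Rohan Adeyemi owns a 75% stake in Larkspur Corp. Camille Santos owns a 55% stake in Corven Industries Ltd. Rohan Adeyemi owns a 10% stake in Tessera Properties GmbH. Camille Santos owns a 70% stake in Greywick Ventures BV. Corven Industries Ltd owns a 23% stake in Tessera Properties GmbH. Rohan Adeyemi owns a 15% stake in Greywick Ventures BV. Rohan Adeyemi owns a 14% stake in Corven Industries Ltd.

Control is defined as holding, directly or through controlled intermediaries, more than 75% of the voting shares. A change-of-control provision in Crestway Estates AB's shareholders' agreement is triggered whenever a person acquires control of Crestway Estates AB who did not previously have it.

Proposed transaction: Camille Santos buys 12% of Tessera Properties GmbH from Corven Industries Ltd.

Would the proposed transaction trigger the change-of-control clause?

The purchase adds only to Camille's holdings (Corven's stake shrinks), so Camille is the only person who could newly come to control Crestway.
Camille's largest direct stake is 70% in Greywick, which does not meet the threshold, so Camille controls no company.
Neither Camille nor any entity Camille controls holds any voting interest in Crestway.
So before the transaction, Camille does not control Crestway.
After the purchase, Camille holds 12% of Tessera directly, and Corven's stake falls to 11%.
Camille's side now holds 12% of Tessera, not > 75%, so Camille still does not control Tessera.
After the transaction, neither Camille nor any entity Camille controls holds a voting interest in Crestway, so Camille still does not control it.
No new person acquires control, so the clause is not triggered.

No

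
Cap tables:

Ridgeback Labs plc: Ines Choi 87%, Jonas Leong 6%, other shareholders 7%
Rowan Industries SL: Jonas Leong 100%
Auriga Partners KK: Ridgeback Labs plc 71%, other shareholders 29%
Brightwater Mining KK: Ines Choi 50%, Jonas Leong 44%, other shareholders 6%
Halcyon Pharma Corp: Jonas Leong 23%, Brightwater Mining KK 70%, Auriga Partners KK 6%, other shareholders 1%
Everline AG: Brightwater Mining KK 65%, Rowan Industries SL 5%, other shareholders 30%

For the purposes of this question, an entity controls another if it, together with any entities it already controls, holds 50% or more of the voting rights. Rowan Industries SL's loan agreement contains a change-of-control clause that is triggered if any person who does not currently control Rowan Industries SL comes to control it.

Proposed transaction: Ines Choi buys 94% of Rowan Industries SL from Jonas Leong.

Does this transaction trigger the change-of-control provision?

The purchase adds only to Ines's holdings (Jonas's stake shrinks), so Ines is the only person who could newly come to control Rowan.
Ines holds 87% of Ridgeback, so Ines controls Ridgeback.
Ridgeback holds 71% of Auriga, so Ines controls Auriga.
Ines holds 50% of Brightwater, so Ines controls Brightwater.
Brightwater and Auriga together hold 70% + 6% = 76% of Halcyon, so Ines controls Halcyon.
Brightwater holds 65% of Everline, so Ines controls Everline.
Neither Ines nor any entity Ines controls holds any voting interest in Rowan.
So before the transaction, Ines does not control Rowan.
After the purchase, Ines holds 94% of Rowan directly, and Jonas's stake falls to 6%.
Ines holds 94% of Rowan, so Ines controls Rowan.
Ines did not control Rowan before and does after, so the clause is triggered.

Yes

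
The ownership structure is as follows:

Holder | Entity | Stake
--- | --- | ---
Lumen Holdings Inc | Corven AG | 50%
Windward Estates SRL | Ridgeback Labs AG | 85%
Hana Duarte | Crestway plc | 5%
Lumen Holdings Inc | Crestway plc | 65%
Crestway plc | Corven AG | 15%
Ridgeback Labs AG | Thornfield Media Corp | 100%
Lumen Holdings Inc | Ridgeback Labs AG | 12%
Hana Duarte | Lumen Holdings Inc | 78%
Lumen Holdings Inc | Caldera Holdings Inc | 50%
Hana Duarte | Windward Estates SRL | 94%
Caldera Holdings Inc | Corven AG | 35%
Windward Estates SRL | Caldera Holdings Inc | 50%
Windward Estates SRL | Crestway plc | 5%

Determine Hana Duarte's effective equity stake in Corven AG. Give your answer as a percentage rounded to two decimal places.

Hana reaches Corven along 6 paths.
Via Lumen: 78% × 50% = 39%.
Via Windward → Caldera: 94% × 50% × 35% = 16.45%.
Via Lumen → Caldera: 78% × 50% × 35% = 13.65%.
Via Lumen → Crestway: 78% × 65% × 15% = 7.605%.
Via Windward → Crestway: 94% × 5% × 15% = 0.705%.
Via Crestway: 5% × 15% = 0.75%.
Total: 39% + 16.45% + 13.65% + 7.605% + 0.705% + 0.75% = 78.16%.

78.16%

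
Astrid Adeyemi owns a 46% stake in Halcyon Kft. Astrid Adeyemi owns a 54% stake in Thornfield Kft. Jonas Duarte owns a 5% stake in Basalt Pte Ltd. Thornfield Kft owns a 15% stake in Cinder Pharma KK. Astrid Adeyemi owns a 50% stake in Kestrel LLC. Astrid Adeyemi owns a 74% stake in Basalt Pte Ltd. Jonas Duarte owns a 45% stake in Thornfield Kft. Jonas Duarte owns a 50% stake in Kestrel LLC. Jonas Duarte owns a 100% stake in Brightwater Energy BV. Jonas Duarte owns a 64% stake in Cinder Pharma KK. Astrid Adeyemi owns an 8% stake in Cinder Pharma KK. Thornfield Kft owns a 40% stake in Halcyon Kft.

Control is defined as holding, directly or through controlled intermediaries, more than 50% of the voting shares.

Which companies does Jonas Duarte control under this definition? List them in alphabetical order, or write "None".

Brightwater Energy BV, Cinder Pharma KK

Jonas holds 100% of Brightwater, so Jonas controls Brightwater.
Jonas holds 64% of Cinder, so Jonas controls Cinder.
No other company's threshold is met.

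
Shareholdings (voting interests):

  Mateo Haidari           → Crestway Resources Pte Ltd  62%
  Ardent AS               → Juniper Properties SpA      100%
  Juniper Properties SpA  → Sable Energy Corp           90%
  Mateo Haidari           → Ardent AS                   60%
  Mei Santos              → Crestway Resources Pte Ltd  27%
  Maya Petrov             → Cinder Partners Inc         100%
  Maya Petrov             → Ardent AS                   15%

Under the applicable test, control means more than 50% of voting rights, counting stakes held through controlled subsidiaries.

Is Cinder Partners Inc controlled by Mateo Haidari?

No

Mateo holds 62% of Crestway, so Mateo controls Crestway.
Mateo holds 60% of Ardent, so Mateo controls Ardent.
Ardent holds 100% of Juniper, so Mateo controls Juniper.
Juniper holds 90% of Sable, so Mateo controls Sable.
Neither Mateo nor any entity Mateo controls holds any voting interest in Cinder.
So Mateo does not control Cinder.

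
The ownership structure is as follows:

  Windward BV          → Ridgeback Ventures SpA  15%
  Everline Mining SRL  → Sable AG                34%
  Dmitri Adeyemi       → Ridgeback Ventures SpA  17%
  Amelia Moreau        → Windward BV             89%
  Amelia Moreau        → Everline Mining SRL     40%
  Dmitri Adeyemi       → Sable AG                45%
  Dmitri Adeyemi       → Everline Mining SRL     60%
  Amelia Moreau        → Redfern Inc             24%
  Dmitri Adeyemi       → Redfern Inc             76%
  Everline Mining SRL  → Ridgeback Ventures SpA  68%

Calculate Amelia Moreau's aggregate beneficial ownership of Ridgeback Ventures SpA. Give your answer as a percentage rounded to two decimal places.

40.55%

Amelia reaches Ridgeback along 2 paths.
Via Everline: 40% × 68% = 27.2%.
Via Windward: 89% × 15% = 13.35%.
Total: 27.2% + 13.35% = 40.55%.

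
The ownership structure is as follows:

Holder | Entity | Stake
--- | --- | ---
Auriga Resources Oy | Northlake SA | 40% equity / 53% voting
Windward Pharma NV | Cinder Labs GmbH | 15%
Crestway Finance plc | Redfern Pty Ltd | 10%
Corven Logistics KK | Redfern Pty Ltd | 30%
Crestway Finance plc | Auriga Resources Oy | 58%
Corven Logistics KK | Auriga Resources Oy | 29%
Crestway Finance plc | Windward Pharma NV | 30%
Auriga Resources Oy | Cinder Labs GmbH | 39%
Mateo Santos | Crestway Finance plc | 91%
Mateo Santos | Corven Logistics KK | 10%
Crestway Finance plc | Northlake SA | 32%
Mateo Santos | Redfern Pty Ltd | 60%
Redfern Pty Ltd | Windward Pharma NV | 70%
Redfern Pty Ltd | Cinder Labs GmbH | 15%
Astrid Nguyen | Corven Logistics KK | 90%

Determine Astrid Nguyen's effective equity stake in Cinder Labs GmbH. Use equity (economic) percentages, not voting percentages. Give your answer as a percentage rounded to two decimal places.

17.06%

Astrid reaches Cinder along 3 paths.
Via Corven → Redfern: 90% × 30% × 15% = 4.05%.
Via Corven → Redfern → Windward: 90% × 30% × 70% × 15% = 2.835%.
Via Corven → Auriga: 90% × 29% × 39% = 10.179%.
Total: 4.05% + 2.835% + 10.179% = 17.064%.
Rounded: 17.06%.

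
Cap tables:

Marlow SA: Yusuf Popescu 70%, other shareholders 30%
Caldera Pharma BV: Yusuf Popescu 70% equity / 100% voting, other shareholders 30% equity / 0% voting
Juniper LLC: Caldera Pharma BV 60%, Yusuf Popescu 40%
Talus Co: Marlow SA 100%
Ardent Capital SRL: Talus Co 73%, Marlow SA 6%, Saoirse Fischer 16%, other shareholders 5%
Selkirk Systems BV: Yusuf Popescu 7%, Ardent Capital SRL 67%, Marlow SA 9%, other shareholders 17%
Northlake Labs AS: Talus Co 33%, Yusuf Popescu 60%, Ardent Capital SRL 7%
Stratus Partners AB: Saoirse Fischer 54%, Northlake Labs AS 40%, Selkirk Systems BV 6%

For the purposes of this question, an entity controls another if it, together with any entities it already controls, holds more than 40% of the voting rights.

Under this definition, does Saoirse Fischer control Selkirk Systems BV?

No

Saoirse holds 54% of Stratus, so Saoirse controls Stratus.
Neither Saoirse nor any entity Saoirse controls holds any voting interest in Selkirk.
So Saoirse does not control Selkirk.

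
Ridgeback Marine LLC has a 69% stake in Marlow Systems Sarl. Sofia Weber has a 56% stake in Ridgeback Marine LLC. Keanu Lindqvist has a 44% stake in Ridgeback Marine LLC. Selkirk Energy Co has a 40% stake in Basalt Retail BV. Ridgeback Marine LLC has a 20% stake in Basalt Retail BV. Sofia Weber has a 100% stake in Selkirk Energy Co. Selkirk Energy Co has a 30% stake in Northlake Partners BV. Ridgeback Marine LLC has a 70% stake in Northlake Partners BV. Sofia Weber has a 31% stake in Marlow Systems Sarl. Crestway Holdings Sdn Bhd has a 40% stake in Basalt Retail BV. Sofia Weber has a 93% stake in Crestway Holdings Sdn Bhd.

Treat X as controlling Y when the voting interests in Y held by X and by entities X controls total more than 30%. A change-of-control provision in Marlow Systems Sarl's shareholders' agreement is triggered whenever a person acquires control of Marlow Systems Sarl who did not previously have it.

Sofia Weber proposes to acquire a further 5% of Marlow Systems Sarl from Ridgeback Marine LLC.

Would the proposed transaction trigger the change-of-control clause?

No

The purchase adds only to Sofia's holdings (Ridgeback's stake shrinks), so Sofia is the only person who could newly come to control Marlow.
Sofia holds 56% of Ridgeback, so Sofia controls Ridgeback.
Ridgeback and Sofia together hold 69% + 31% = 100% of Marlow, so Sofia controls Marlow.
So Sofia already controls Marlow before the transaction.
After the purchase, Sofia's direct stake in Marlow rises to 31% + 5% = 36%, and Ridgeback's stake falls to 64%.
Sofia controlled Marlow already, so this is not a new person acquiring control; every other person's position is unchanged or reduced.
No new person acquires control, so the clause is not triggered.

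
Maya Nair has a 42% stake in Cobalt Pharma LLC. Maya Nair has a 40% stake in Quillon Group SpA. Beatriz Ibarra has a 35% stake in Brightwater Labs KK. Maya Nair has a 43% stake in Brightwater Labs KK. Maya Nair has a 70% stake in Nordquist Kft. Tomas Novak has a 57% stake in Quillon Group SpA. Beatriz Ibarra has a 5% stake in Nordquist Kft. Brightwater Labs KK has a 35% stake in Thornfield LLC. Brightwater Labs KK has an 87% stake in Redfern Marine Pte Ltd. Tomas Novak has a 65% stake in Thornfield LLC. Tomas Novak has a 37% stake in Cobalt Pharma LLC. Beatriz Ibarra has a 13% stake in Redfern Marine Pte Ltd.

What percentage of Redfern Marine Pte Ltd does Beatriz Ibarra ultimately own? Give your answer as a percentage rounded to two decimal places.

Beatriz reaches Redfern along 2 paths.
Via Brightwater: 35% × 87% = 30.45%.
Direct stake: 13% = 13%.
Total: 30.45% + 13% = 43.45%.

43.45%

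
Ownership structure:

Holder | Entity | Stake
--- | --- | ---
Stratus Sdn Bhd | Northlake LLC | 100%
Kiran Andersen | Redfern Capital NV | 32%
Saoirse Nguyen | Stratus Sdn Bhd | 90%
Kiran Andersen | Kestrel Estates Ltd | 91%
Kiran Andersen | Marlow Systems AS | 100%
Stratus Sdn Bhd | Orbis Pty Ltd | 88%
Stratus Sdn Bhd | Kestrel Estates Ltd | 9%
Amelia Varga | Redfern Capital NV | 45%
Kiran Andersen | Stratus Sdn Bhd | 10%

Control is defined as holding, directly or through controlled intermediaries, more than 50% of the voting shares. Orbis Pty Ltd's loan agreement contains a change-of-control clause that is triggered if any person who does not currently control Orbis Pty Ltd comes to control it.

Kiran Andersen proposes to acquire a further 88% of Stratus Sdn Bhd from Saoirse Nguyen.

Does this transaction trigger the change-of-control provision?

The purchase adds only to Kiran's holdings (Saoirse's stake shrinks), so Kiran is the only person who could newly come to control Orbis.
Kiran holds 91% of Kestrel, so Kiran controls Kestrel.
Kiran holds 100% of Marlow, so Kiran controls Marlow.
Neither Kiran nor any entity Kiran controls holds any voting interest in Orbis.
So before the transaction, Kiran does not control Orbis.
After the purchase, Kiran's direct stake in Stratus rises to 10% + 88% = 98%, and Saoirse's stake falls to 2%.
Kiran holds 98% of Stratus, so Kiran controls Stratus.
Stratus holds 88% of Orbis, so Kiran controls Orbis.
Kiran did not control Orbis before and does after, so the clause is triggered.

Yes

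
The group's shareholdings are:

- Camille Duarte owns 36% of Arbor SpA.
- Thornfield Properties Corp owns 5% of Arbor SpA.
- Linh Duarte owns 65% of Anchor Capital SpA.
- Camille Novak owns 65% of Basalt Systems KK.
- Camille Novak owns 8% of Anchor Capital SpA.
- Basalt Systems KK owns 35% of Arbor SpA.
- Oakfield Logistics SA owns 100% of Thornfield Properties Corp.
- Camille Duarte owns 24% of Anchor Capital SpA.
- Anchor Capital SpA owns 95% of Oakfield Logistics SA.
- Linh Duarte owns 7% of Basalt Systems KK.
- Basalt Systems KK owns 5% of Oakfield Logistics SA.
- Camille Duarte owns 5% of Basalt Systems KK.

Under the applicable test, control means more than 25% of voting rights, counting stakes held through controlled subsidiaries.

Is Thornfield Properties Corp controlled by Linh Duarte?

Linh holds 65% of Anchor, so Linh controls Anchor.
Anchor holds 95% of Oakfield, so Linh controls Oakfield.
Oakfield holds 100% of Thornfield, so Linh controls Thornfield.

Yes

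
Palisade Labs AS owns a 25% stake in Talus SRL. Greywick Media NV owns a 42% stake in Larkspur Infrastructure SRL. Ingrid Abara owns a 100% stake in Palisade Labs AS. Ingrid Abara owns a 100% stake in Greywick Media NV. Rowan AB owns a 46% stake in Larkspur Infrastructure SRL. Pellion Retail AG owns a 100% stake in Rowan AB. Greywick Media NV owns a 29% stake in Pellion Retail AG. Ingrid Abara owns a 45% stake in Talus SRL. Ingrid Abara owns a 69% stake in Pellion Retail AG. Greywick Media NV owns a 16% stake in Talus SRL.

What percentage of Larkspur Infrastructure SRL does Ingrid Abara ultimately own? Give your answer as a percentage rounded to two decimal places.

Ingrid reaches Larkspur along 3 paths.
Via Greywick → Pellion → Rowan: 100% × 29% × 100% × 46% = 13.34%.
Via Pellion → Rowan: 69% × 100% × 46% = 31.74%.
Via Greywick: 100% × 42% = 42%.
Total: 13.34% + 31.74% + 42% = 87.08%.

87.08%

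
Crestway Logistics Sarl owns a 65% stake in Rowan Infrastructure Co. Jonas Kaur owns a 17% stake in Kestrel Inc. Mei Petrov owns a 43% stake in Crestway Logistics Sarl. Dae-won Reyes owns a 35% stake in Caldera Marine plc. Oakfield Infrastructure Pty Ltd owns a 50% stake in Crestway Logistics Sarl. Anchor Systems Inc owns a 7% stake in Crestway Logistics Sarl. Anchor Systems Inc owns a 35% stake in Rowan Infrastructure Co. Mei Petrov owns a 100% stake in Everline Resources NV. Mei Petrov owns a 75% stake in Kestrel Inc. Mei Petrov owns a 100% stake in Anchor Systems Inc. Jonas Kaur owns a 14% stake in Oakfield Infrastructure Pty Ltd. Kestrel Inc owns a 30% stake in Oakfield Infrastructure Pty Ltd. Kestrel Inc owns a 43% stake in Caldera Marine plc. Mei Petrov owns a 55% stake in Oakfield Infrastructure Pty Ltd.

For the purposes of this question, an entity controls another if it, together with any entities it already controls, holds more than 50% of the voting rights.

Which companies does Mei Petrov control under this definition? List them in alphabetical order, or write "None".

Anchor Systems Inc, Crestway Logistics Sarl, Everline Resources NV, Kestrel Inc, Oakfield Infrastructure Pty Ltd, Rowan Infrastructure Co

Mei holds 75% of Kestrel, so Mei controls Kestrel.
Mei holds 100% of Anchor, so Mei controls Anchor.
Mei and Kestrel together hold 55% + 30% = 85% of Oakfield, so Mei controls Oakfield.
Anchor and Oakfield and Mei together hold 7% + 50% + 43% = 100% of Crestway, so Mei controls Crestway.
Crestway and Anchor together hold 65% + 35% = 100% of Rowan, so Mei controls Rowan.
Mei holds 100% of Everline, so Mei controls Everline.
No other company's threshold is met.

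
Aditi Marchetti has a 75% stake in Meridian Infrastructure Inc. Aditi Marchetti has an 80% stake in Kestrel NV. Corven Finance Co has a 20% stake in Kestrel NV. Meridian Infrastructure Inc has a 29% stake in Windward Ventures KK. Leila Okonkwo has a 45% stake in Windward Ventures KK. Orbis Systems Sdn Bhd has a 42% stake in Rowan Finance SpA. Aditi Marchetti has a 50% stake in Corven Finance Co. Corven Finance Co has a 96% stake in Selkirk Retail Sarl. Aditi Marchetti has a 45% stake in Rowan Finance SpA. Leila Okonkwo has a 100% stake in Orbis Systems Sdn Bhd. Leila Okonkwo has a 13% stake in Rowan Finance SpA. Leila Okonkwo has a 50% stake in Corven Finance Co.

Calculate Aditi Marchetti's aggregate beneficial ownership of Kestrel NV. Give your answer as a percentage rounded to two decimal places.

90.00%

Aditi reaches Kestrel along 2 paths.
Direct stake: 80% = 80%.
Via Corven: 50% × 20% = 10%.
Total: 80% + 10% = 90%.
Rounded: 90.00%.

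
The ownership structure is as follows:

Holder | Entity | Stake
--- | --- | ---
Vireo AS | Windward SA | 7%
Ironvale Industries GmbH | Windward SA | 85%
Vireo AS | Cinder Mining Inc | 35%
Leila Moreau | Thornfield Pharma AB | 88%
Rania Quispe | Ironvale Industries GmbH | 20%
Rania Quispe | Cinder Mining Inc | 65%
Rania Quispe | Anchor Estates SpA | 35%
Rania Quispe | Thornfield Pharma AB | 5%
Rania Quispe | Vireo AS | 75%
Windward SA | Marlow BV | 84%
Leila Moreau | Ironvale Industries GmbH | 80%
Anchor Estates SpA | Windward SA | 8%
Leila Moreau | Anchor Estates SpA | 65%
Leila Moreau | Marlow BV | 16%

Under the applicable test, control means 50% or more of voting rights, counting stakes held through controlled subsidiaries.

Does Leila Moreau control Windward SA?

Yes

Leila holds 80% of Ironvale, so Leila controls Ironvale.
Leila holds 65% of Anchor, so Leila controls Anchor.
Anchor and Ironvale together hold 8% + 85% = 93% of Windward, so Leila controls Windward.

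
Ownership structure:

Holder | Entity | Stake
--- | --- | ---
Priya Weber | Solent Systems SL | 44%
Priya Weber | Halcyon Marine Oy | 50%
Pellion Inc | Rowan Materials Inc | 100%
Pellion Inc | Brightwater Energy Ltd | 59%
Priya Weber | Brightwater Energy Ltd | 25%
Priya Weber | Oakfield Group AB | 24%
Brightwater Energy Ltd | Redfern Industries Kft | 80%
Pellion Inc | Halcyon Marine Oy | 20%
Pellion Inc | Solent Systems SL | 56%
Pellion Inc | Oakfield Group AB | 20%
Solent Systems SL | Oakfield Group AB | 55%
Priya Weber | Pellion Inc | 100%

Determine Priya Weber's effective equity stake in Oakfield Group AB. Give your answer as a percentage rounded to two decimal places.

Priya reaches Oakfield along 4 paths.
Direct stake: 24% = 24%.
Via Pellion: 100% × 20% = 20%.
Via Pellion → Solent: 100% × 56% × 55% = 30.8%.
Via Solent: 44% × 55% = 24.2%.
Total: 24% + 20% + 30.8% + 24.2% = 99%.
Rounded: 99.00%.

99.00%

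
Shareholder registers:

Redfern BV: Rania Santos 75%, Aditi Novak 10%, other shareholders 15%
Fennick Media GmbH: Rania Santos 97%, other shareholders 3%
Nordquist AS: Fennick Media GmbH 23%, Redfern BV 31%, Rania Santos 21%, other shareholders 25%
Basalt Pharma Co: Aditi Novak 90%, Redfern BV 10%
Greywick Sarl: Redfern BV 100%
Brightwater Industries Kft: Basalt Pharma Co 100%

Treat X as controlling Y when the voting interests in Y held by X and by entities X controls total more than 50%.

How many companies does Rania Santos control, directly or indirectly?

Rania holds 75% of Redfern, so Rania controls Redfern.
Rania holds 97% of Fennick, so Rania controls Fennick.
Fennick and Redfern and Rania together hold 23% + 31% + 21% = 75% of Nordquist, so Rania controls Nordquist.
Redfern holds 100% of Greywick, so Rania controls Greywick.
No other company's threshold is met.
Rania controls 4 companies.

4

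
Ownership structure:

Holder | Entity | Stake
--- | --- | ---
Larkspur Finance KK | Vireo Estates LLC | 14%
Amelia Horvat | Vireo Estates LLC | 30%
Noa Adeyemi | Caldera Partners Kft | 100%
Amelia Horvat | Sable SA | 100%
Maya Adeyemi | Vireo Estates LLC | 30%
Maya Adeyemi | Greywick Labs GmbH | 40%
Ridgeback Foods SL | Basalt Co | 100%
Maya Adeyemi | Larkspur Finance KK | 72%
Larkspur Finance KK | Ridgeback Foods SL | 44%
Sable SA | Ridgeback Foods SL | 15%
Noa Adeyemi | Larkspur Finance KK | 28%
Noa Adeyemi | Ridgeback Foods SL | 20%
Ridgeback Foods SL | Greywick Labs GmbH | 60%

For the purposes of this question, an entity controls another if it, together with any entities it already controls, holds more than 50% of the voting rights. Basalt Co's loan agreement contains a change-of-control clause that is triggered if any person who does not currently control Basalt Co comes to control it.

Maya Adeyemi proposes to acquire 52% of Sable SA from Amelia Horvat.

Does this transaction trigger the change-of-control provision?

Yes

The purchase adds only to Maya's holdings (Amelia's stake shrinks), so Maya is the only person who could newly come to control Basalt.
Maya holds 72% of Larkspur, so Maya controls Larkspur.
Neither Maya nor any entity Maya controls holds any voting interest in Basalt.
So before the transaction, Maya does not control Basalt.
After the purchase, Maya holds 52% of Sable directly, and Amelia's stake falls to 48%.
Maya holds 52% of Sable, so Maya controls Sable.
Larkspur and Sable together hold 44% + 15% = 59% of Ridgeback, so Maya controls Ridgeback.
Ridgeback holds 100% of Basalt, so Maya controls Basalt.
Maya did not control Basalt before and does after, so the clause is triggered.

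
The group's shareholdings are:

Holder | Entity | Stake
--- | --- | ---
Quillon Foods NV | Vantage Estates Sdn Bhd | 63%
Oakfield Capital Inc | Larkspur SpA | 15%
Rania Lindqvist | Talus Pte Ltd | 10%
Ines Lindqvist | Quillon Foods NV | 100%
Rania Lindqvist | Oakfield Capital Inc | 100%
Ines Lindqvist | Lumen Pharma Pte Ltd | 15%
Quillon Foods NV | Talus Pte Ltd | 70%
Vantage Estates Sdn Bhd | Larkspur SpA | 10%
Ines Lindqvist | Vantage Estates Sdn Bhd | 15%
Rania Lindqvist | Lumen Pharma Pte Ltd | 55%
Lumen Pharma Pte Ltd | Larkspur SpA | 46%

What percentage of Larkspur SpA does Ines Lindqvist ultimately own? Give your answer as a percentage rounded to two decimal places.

14.70%

Ines reaches Larkspur along 3 paths.
Via Lumen: 15% × 46% = 6.9%.
Via Quillon → Vantage: 100% × 63% × 10% = 6.3%.
Via Vantage: 15% × 10% = 1.5%.
Total: 6.9% + 6.3% + 1.5% = 14.7%.
Rounded: 14.70%.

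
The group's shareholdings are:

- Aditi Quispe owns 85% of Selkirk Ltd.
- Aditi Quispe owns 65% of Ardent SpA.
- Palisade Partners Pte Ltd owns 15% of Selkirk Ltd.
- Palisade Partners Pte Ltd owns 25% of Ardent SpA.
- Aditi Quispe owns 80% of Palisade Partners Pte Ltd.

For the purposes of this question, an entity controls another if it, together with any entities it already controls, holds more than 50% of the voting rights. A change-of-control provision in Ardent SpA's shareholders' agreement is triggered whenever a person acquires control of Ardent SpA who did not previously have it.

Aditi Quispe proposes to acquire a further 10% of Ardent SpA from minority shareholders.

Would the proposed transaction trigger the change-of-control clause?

No

The purchase changes only Aditi's holdings, so Aditi is the only person who could newly come to control Ardent.
Aditi holds 80% of Palisade, so Aditi controls Palisade.
Aditi and Palisade together hold 65% + 25% = 90% of Ardent, so Aditi controls Ardent.
So Aditi already controls Ardent before the transaction.
After the purchase, Aditi's direct stake in Ardent rises to 65% + 10% = 75%.
Aditi controlled Ardent already, so this is not a new person acquiring control; every other person's position is unchanged or reduced.
No new person acquires control, so the clause is not triggered.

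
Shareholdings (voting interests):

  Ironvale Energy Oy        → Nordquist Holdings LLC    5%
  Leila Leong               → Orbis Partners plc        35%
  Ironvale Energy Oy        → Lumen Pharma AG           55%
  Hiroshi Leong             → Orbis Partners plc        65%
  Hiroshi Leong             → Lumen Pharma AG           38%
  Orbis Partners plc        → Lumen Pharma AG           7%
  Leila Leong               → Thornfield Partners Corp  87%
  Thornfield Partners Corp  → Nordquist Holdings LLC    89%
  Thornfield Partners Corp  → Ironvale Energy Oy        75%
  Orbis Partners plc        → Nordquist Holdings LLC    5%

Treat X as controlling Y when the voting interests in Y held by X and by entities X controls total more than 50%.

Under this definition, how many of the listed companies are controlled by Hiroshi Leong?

1

Hiroshi holds 65% of Orbis, so Hiroshi controls Orbis.
No other company's threshold is met.
Hiroshi controls 1 company.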